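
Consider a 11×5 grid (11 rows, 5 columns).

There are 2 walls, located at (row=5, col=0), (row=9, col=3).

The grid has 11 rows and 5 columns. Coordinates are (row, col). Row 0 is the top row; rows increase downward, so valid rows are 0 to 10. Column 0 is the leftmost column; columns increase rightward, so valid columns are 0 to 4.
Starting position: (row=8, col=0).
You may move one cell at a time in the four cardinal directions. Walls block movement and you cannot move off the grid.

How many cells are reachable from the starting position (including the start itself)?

BFS flood-fill from (row=8, col=0):
  Distance 0: (row=8, col=0)
  Distance 1: (row=7, col=0), (row=8, col=1), (row=9, col=0)
  Distance 2: (row=6, col=0), (row=7, col=1), (row=8, col=2), (row=9, col=1), (row=10, col=0)
  Distance 3: (row=6, col=1), (row=7, col=2), (row=8, col=3), (row=9, col=2), (row=10, col=1)
  Distance 4: (row=5, col=1), (row=6, col=2), (row=7, col=3), (row=8, col=4), (row=10, col=2)
  Distance 5: (row=4, col=1), (row=5, col=2), (row=6, col=3), (row=7, col=4), (row=9, col=4), (row=10, col=3)
  Distance 6: (row=3, col=1), (row=4, col=0), (row=4, col=2), (row=5, col=3), (row=6, col=4), (row=10, col=4)
  Distance 7: (row=2, col=1), (row=3, col=0), (row=3, col=2), (row=4, col=3), (row=5, col=4)
  Distance 8: (row=1, col=1), (row=2, col=0), (row=2, col=2), (row=3, col=3), (row=4, col=4)
  Distance 9: (row=0, col=1), (row=1, col=0), (row=1, col=2), (row=2, col=3), (row=3, col=4)
  Distance 10: (row=0, col=0), (row=0, col=2), (row=1, col=3), (row=2, col=4)
  Distance 11: (row=0, col=3), (row=1, col=4)
  Distance 12: (row=0, col=4)
Total reachable: 53 (grid has 53 open cells total)

Answer: Reachable cells: 53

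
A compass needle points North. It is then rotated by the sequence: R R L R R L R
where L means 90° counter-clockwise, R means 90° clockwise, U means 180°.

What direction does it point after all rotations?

Answer: Final heading: West

Derivation:
Start: North
  R (right (90° clockwise)) -> East
  R (right (90° clockwise)) -> South
  L (left (90° counter-clockwise)) -> East
  R (right (90° clockwise)) -> South
  R (right (90° clockwise)) -> West
  L (left (90° counter-clockwise)) -> South
  R (right (90° clockwise)) -> West
Final: West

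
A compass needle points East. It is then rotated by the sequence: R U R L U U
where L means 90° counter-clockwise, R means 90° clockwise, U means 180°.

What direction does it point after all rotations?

Start: East
  R (right (90° clockwise)) -> South
  U (U-turn (180°)) -> North
  R (right (90° clockwise)) -> East
  L (left (90° counter-clockwise)) -> North
  U (U-turn (180°)) -> South
  U (U-turn (180°)) -> North
Final: North

Answer: Final heading: North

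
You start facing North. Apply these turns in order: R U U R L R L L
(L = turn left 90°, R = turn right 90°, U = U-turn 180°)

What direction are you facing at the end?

Start: North
  R (right (90° clockwise)) -> East
  U (U-turn (180°)) -> West
  U (U-turn (180°)) -> East
  R (right (90° clockwise)) -> South
  L (left (90° counter-clockwise)) -> East
  R (right (90° clockwise)) -> South
  L (left (90° counter-clockwise)) -> East
  L (left (90° counter-clockwise)) -> North
Final: North

Answer: Final heading: North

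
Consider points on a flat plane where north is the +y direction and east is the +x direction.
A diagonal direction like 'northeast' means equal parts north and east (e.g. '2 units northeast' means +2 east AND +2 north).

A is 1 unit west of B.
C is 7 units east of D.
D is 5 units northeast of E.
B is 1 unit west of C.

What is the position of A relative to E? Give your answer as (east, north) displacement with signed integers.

Answer: A is at (east=10, north=5) relative to E.

Derivation:
Place E at the origin (east=0, north=0).
  D is 5 units northeast of E: delta (east=+5, north=+5); D at (east=5, north=5).
  C is 7 units east of D: delta (east=+7, north=+0); C at (east=12, north=5).
  B is 1 unit west of C: delta (east=-1, north=+0); B at (east=11, north=5).
  A is 1 unit west of B: delta (east=-1, north=+0); A at (east=10, north=5).
Therefore A relative to E: (east=10, north=5).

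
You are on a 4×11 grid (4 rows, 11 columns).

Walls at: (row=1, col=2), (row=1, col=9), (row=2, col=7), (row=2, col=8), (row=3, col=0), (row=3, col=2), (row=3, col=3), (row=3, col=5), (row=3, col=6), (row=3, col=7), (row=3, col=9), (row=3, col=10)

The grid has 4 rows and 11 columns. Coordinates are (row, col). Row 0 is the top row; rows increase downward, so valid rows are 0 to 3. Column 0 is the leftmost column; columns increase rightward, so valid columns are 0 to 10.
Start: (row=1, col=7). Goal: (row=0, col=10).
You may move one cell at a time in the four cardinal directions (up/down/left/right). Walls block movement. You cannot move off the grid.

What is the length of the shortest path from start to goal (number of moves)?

BFS from (row=1, col=7) until reaching (row=0, col=10):
  Distance 0: (row=1, col=7)
  Distance 1: (row=0, col=7), (row=1, col=6), (row=1, col=8)
  Distance 2: (row=0, col=6), (row=0, col=8), (row=1, col=5), (row=2, col=6)
  Distance 3: (row=0, col=5), (row=0, col=9), (row=1, col=4), (row=2, col=5)
  Distance 4: (row=0, col=4), (row=0, col=10), (row=1, col=3), (row=2, col=4)  <- goal reached here
One shortest path (4 moves): (row=1, col=7) -> (row=1, col=8) -> (row=0, col=8) -> (row=0, col=9) -> (row=0, col=10)

Answer: Shortest path length: 4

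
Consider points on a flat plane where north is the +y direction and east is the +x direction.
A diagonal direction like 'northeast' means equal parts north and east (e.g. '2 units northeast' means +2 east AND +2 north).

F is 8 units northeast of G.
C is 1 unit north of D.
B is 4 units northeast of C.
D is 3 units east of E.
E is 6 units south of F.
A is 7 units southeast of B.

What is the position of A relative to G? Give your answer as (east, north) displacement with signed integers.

Place G at the origin (east=0, north=0).
  F is 8 units northeast of G: delta (east=+8, north=+8); F at (east=8, north=8).
  E is 6 units south of F: delta (east=+0, north=-6); E at (east=8, north=2).
  D is 3 units east of E: delta (east=+3, north=+0); D at (east=11, north=2).
  C is 1 unit north of D: delta (east=+0, north=+1); C at (east=11, north=3).
  B is 4 units northeast of C: delta (east=+4, north=+4); B at (east=15, north=7).
  A is 7 units southeast of B: delta (east=+7, north=-7); A at (east=22, north=0).
Therefore A relative to G: (east=22, north=0).

Answer: A is at (east=22, north=0) relative to G.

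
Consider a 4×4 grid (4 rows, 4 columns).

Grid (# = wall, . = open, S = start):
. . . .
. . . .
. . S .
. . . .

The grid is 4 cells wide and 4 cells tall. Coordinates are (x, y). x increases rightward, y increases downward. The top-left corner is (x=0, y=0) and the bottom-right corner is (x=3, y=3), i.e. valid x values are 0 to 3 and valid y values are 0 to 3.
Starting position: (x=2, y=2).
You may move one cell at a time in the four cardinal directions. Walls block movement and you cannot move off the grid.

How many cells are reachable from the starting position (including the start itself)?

Answer: Reachable cells: 16

Derivation:
BFS flood-fill from (x=2, y=2):
  Distance 0: (x=2, y=2)
  Distance 1: (x=2, y=1), (x=1, y=2), (x=3, y=2), (x=2, y=3)
  Distance 2: (x=2, y=0), (x=1, y=1), (x=3, y=1), (x=0, y=2), (x=1, y=3), (x=3, y=3)
  Distance 3: (x=1, y=0), (x=3, y=0), (x=0, y=1), (x=0, y=3)
  Distance 4: (x=0, y=0)
Total reachable: 16 (grid has 16 open cells total)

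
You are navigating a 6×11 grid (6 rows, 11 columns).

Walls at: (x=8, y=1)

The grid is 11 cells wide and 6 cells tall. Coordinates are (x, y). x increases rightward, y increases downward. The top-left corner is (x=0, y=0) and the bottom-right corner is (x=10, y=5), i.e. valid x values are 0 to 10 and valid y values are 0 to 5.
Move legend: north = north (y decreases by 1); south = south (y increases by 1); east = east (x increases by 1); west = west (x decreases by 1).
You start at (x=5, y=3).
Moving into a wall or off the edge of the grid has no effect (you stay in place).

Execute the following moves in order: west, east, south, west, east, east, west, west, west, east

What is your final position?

Start: (x=5, y=3)
  west (west): (x=5, y=3) -> (x=4, y=3)
  east (east): (x=4, y=3) -> (x=5, y=3)
  south (south): (x=5, y=3) -> (x=5, y=4)
  west (west): (x=5, y=4) -> (x=4, y=4)
  east (east): (x=4, y=4) -> (x=5, y=4)
  east (east): (x=5, y=4) -> (x=6, y=4)
  west (west): (x=6, y=4) -> (x=5, y=4)
  west (west): (x=5, y=4) -> (x=4, y=4)
  west (west): (x=4, y=4) -> (x=3, y=4)
  east (east): (x=3, y=4) -> (x=4, y=4)
Final: (x=4, y=4)

Answer: Final position: (x=4, y=4)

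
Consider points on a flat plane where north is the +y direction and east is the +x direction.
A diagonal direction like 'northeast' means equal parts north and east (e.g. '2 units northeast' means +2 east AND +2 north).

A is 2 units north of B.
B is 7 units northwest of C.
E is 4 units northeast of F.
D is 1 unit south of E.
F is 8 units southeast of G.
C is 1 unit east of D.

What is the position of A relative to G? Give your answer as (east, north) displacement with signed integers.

Answer: A is at (east=6, north=4) relative to G.

Derivation:
Place G at the origin (east=0, north=0).
  F is 8 units southeast of G: delta (east=+8, north=-8); F at (east=8, north=-8).
  E is 4 units northeast of F: delta (east=+4, north=+4); E at (east=12, north=-4).
  D is 1 unit south of E: delta (east=+0, north=-1); D at (east=12, north=-5).
  C is 1 unit east of D: delta (east=+1, north=+0); C at (east=13, north=-5).
  B is 7 units northwest of C: delta (east=-7, north=+7); B at (east=6, north=2).
  A is 2 units north of B: delta (east=+0, north=+2); A at (east=6, north=4).
Therefore A relative to G: (east=6, north=4).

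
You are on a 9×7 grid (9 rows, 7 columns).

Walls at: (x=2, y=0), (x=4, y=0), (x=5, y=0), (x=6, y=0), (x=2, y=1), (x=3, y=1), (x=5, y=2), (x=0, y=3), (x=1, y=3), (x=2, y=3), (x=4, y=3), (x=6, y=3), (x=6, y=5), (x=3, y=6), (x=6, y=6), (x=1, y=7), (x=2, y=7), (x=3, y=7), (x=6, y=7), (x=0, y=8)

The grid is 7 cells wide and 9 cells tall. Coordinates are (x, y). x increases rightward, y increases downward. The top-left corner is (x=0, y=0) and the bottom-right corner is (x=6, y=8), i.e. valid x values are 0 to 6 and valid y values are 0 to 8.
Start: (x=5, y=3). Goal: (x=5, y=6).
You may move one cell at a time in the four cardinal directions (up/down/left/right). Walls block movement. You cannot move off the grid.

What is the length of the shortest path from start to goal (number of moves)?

Answer: Shortest path length: 3

Derivation:
BFS from (x=5, y=3) until reaching (x=5, y=6):
  Distance 0: (x=5, y=3)
  Distance 1: (x=5, y=4)
  Distance 2: (x=4, y=4), (x=6, y=4), (x=5, y=5)
  Distance 3: (x=3, y=4), (x=4, y=5), (x=5, y=6)  <- goal reached here
One shortest path (3 moves): (x=5, y=3) -> (x=5, y=4) -> (x=5, y=5) -> (x=5, y=6)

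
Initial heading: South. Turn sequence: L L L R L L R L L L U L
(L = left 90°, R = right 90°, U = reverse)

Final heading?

Answer: Final heading: East

Derivation:
Start: South
  L (left (90° counter-clockwise)) -> East
  L (left (90° counter-clockwise)) -> North
  L (left (90° counter-clockwise)) -> West
  R (right (90° clockwise)) -> North
  L (left (90° counter-clockwise)) -> West
  L (left (90° counter-clockwise)) -> South
  R (right (90° clockwise)) -> West
  L (left (90° counter-clockwise)) -> South
  L (left (90° counter-clockwise)) -> East
  L (left (90° counter-clockwise)) -> North
  U (U-turn (180°)) -> South
  L (left (90° counter-clockwise)) -> East
Final: East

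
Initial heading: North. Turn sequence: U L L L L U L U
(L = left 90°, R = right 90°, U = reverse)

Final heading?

Start: North
  U (U-turn (180°)) -> South
  L (left (90° counter-clockwise)) -> East
  L (left (90° counter-clockwise)) -> North
  L (left (90° counter-clockwise)) -> West
  L (left (90° counter-clockwise)) -> South
  U (U-turn (180°)) -> North
  L (left (90° counter-clockwise)) -> West
  U (U-turn (180°)) -> East
Final: East

Answer: Final heading: East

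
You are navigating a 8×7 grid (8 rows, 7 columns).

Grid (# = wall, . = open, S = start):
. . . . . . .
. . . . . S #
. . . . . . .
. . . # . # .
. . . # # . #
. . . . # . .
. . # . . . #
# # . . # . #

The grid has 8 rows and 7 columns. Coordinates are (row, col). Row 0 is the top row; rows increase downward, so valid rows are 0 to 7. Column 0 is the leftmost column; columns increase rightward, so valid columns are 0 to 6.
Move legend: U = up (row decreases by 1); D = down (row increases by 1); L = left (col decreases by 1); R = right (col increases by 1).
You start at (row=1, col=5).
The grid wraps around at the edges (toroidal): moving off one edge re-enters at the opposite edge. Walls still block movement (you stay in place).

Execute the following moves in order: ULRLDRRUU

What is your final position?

Start: (row=1, col=5)
  U (up): (row=1, col=5) -> (row=0, col=5)
  L (left): (row=0, col=5) -> (row=0, col=4)
  R (right): (row=0, col=4) -> (row=0, col=5)
  L (left): (row=0, col=5) -> (row=0, col=4)
  D (down): (row=0, col=4) -> (row=1, col=4)
  R (right): (row=1, col=4) -> (row=1, col=5)
  R (right): blocked, stay at (row=1, col=5)
  U (up): (row=1, col=5) -> (row=0, col=5)
  U (up): (row=0, col=5) -> (row=7, col=5)
Final: (row=7, col=5)

Answer: Final position: (row=7, col=5)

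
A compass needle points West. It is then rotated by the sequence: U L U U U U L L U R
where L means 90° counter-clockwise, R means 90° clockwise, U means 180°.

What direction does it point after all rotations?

Answer: Final heading: East

Derivation:
Start: West
  U (U-turn (180°)) -> East
  L (left (90° counter-clockwise)) -> North
  U (U-turn (180°)) -> South
  U (U-turn (180°)) -> North
  U (U-turn (180°)) -> South
  U (U-turn (180°)) -> North
  L (left (90° counter-clockwise)) -> West
  L (left (90° counter-clockwise)) -> South
  U (U-turn (180°)) -> North
  R (right (90° clockwise)) -> East
Final: East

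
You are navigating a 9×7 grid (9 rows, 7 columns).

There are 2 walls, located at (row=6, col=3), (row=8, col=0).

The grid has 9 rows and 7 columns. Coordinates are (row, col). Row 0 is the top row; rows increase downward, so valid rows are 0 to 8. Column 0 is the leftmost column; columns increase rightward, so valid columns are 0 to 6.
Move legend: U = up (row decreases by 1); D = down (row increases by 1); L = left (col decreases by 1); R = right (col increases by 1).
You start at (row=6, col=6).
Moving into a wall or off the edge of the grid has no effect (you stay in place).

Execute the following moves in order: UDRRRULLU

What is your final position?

Start: (row=6, col=6)
  U (up): (row=6, col=6) -> (row=5, col=6)
  D (down): (row=5, col=6) -> (row=6, col=6)
  [×3]R (right): blocked, stay at (row=6, col=6)
  U (up): (row=6, col=6) -> (row=5, col=6)
  L (left): (row=5, col=6) -> (row=5, col=5)
  L (left): (row=5, col=5) -> (row=5, col=4)
  U (up): (row=5, col=4) -> (row=4, col=4)
Final: (row=4, col=4)

Answer: Final position: (row=4, col=4)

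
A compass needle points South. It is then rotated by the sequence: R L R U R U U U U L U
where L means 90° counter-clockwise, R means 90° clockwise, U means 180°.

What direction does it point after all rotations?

Answer: Final heading: West

Derivation:
Start: South
  R (right (90° clockwise)) -> West
  L (left (90° counter-clockwise)) -> South
  R (right (90° clockwise)) -> West
  U (U-turn (180°)) -> East
  R (right (90° clockwise)) -> South
  U (U-turn (180°)) -> North
  U (U-turn (180°)) -> South
  U (U-turn (180°)) -> North
  U (U-turn (180°)) -> South
  L (left (90° counter-clockwise)) -> East
  U (U-turn (180°)) -> West
Final: West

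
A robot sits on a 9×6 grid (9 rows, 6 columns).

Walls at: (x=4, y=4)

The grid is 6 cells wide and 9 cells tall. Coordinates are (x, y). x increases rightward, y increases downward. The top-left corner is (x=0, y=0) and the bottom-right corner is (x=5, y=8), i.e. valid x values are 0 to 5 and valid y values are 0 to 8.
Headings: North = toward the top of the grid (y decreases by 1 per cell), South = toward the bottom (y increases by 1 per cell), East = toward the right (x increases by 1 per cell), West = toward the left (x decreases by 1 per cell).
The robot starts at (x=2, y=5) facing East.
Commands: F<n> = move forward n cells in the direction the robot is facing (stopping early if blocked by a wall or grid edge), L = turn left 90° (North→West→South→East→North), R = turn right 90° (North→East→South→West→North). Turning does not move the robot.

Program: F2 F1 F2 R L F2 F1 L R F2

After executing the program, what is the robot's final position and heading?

Answer: Final position: (x=5, y=5), facing East

Derivation:
Start: (x=2, y=5), facing East
  F2: move forward 2, now at (x=4, y=5)
  F1: move forward 1, now at (x=5, y=5)
  F2: move forward 0/2 (blocked), now at (x=5, y=5)
  R: turn right, now facing South
  L: turn left, now facing East
  F2: move forward 0/2 (blocked), now at (x=5, y=5)
  F1: move forward 0/1 (blocked), now at (x=5, y=5)
  L: turn left, now facing North
  R: turn right, now facing East
  F2: move forward 0/2 (blocked), now at (x=5, y=5)
Final: (x=5, y=5), facing East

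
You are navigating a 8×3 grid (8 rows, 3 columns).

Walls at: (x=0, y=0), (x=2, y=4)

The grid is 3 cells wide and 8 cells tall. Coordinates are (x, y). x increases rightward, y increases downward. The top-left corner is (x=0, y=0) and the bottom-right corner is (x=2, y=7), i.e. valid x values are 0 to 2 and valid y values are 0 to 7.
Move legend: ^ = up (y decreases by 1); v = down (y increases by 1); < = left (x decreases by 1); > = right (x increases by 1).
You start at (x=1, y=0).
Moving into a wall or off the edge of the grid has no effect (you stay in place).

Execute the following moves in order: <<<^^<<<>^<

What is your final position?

Start: (x=1, y=0)
  [×3]< (left): blocked, stay at (x=1, y=0)
  ^ (up): blocked, stay at (x=1, y=0)
  ^ (up): blocked, stay at (x=1, y=0)
  [×3]< (left): blocked, stay at (x=1, y=0)
  > (right): (x=1, y=0) -> (x=2, y=0)
  ^ (up): blocked, stay at (x=2, y=0)
  < (left): (x=2, y=0) -> (x=1, y=0)
Final: (x=1, y=0)

Answer: Final position: (x=1, y=0)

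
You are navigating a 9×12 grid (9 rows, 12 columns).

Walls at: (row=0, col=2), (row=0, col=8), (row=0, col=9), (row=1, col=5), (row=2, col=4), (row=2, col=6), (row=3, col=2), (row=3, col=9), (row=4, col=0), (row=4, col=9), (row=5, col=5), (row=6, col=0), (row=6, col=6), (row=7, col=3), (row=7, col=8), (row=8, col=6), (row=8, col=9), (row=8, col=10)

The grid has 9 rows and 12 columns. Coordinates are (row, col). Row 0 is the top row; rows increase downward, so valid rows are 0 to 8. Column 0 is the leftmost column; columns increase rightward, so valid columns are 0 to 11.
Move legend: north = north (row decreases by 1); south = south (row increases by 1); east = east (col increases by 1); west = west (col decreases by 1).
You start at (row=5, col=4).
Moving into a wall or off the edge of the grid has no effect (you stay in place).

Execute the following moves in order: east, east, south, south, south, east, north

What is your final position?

Start: (row=5, col=4)
  east (east): blocked, stay at (row=5, col=4)
  east (east): blocked, stay at (row=5, col=4)
  south (south): (row=5, col=4) -> (row=6, col=4)
  south (south): (row=6, col=4) -> (row=7, col=4)
  south (south): (row=7, col=4) -> (row=8, col=4)
  east (east): (row=8, col=4) -> (row=8, col=5)
  north (north): (row=8, col=5) -> (row=7, col=5)
Final: (row=7, col=5)

Answer: Final position: (row=7, col=5)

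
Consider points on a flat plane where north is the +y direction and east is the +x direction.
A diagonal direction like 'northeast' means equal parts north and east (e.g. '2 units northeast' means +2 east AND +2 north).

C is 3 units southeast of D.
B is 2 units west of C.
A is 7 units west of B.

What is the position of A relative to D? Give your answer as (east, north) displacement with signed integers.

Answer: A is at (east=-6, north=-3) relative to D.

Derivation:
Place D at the origin (east=0, north=0).
  C is 3 units southeast of D: delta (east=+3, north=-3); C at (east=3, north=-3).
  B is 2 units west of C: delta (east=-2, north=+0); B at (east=1, north=-3).
  A is 7 units west of B: delta (east=-7, north=+0); A at (east=-6, north=-3).
Therefore A relative to D: (east=-6, north=-3).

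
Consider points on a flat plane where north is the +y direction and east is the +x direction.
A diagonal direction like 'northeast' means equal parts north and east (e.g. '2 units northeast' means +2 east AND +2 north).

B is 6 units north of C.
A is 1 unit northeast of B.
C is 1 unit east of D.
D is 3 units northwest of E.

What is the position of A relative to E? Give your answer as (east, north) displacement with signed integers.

Answer: A is at (east=-1, north=10) relative to E.

Derivation:
Place E at the origin (east=0, north=0).
  D is 3 units northwest of E: delta (east=-3, north=+3); D at (east=-3, north=3).
  C is 1 unit east of D: delta (east=+1, north=+0); C at (east=-2, north=3).
  B is 6 units north of C: delta (east=+0, north=+6); B at (east=-2, north=9).
  A is 1 unit northeast of B: delta (east=+1, north=+1); A at (east=-1, north=10).
Therefore A relative to E: (east=-1, north=10).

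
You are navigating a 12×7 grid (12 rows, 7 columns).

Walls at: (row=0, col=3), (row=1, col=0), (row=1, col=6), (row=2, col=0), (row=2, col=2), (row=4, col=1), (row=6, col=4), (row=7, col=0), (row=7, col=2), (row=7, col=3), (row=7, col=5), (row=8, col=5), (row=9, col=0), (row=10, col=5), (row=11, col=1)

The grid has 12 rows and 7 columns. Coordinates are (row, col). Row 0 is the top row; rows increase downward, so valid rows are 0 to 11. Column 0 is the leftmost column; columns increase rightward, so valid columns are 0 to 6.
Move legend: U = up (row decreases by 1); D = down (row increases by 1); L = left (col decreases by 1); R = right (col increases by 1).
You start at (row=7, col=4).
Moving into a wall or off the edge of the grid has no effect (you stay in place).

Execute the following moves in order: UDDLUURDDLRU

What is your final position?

Answer: Final position: (row=9, col=4)

Derivation:
Start: (row=7, col=4)
  U (up): blocked, stay at (row=7, col=4)
  D (down): (row=7, col=4) -> (row=8, col=4)
  D (down): (row=8, col=4) -> (row=9, col=4)
  L (left): (row=9, col=4) -> (row=9, col=3)
  U (up): (row=9, col=3) -> (row=8, col=3)
  U (up): blocked, stay at (row=8, col=3)
  R (right): (row=8, col=3) -> (row=8, col=4)
  D (down): (row=8, col=4) -> (row=9, col=4)
  D (down): (row=9, col=4) -> (row=10, col=4)
  L (left): (row=10, col=4) -> (row=10, col=3)
  R (right): (row=10, col=3) -> (row=10, col=4)
  U (up): (row=10, col=4) -> (row=9, col=4)
Final: (row=9, col=4)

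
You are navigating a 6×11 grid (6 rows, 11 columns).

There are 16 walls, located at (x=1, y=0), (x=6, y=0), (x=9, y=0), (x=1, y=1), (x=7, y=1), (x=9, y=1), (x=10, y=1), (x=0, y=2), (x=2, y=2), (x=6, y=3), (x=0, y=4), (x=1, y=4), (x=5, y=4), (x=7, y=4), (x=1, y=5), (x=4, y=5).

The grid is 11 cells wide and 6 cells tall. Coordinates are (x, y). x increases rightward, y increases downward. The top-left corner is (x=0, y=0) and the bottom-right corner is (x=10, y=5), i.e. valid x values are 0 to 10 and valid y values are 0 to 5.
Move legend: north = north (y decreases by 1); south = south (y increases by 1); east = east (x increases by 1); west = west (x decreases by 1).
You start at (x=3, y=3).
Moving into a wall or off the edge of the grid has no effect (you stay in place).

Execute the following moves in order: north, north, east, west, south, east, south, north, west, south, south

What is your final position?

Start: (x=3, y=3)
  north (north): (x=3, y=3) -> (x=3, y=2)
  north (north): (x=3, y=2) -> (x=3, y=1)
  east (east): (x=3, y=1) -> (x=4, y=1)
  west (west): (x=4, y=1) -> (x=3, y=1)
  south (south): (x=3, y=1) -> (x=3, y=2)
  east (east): (x=3, y=2) -> (x=4, y=2)
  south (south): (x=4, y=2) -> (x=4, y=3)
  north (north): (x=4, y=3) -> (x=4, y=2)
  west (west): (x=4, y=2) -> (x=3, y=2)
  south (south): (x=3, y=2) -> (x=3, y=3)
  south (south): (x=3, y=3) -> (x=3, y=4)
Final: (x=3, y=4)

Answer: Final position: (x=3, y=4)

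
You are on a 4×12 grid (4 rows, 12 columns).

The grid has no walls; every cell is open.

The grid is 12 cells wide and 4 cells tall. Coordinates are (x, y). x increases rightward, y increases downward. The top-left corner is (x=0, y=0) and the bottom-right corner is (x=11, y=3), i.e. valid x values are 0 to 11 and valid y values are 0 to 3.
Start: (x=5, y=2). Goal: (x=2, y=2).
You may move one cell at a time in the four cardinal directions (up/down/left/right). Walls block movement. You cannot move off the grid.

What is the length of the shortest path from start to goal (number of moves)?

BFS from (x=5, y=2) until reaching (x=2, y=2):
  Distance 0: (x=5, y=2)
  Distance 1: (x=5, y=1), (x=4, y=2), (x=6, y=2), (x=5, y=3)
  Distance 2: (x=5, y=0), (x=4, y=1), (x=6, y=1), (x=3, y=2), (x=7, y=2), (x=4, y=3), (x=6, y=3)
  Distance 3: (x=4, y=0), (x=6, y=0), (x=3, y=1), (x=7, y=1), (x=2, y=2), (x=8, y=2), (x=3, y=3), (x=7, y=3)  <- goal reached here
One shortest path (3 moves): (x=5, y=2) -> (x=4, y=2) -> (x=3, y=2) -> (x=2, y=2)

Answer: Shortest path length: 3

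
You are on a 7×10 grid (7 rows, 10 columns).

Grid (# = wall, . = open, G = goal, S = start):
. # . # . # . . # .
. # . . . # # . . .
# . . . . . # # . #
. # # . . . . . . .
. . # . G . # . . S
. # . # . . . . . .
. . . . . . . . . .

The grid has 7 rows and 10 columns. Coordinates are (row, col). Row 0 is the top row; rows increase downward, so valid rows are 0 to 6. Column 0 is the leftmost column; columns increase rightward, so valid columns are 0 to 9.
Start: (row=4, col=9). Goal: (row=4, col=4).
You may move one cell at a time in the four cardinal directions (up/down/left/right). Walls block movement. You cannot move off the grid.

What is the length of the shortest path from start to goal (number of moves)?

Answer: Shortest path length: 7

Derivation:
BFS from (row=4, col=9) until reaching (row=4, col=4):
  Distance 0: (row=4, col=9)
  Distance 1: (row=3, col=9), (row=4, col=8), (row=5, col=9)
  Distance 2: (row=3, col=8), (row=4, col=7), (row=5, col=8), (row=6, col=9)
  Distance 3: (row=2, col=8), (row=3, col=7), (row=5, col=7), (row=6, col=8)
  Distance 4: (row=1, col=8), (row=3, col=6), (row=5, col=6), (row=6, col=7)
  Distance 5: (row=1, col=7), (row=1, col=9), (row=3, col=5), (row=5, col=5), (row=6, col=6)
  Distance 6: (row=0, col=7), (row=0, col=9), (row=2, col=5), (row=3, col=4), (row=4, col=5), (row=5, col=4), (row=6, col=5)
  Distance 7: (row=0, col=6), (row=2, col=4), (row=3, col=3), (row=4, col=4), (row=6, col=4)  <- goal reached here
One shortest path (7 moves): (row=4, col=9) -> (row=4, col=8) -> (row=4, col=7) -> (row=3, col=7) -> (row=3, col=6) -> (row=3, col=5) -> (row=3, col=4) -> (row=4, col=4)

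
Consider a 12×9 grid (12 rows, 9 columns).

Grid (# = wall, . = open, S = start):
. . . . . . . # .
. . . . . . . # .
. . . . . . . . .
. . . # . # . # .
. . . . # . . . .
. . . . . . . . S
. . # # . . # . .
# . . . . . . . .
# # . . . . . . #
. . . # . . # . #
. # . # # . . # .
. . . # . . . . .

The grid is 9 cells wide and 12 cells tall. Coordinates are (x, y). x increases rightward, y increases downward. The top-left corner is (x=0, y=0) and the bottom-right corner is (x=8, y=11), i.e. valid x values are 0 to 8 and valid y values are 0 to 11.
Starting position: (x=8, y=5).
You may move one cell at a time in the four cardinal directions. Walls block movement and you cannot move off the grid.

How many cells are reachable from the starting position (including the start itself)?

BFS flood-fill from (x=8, y=5):
  Distance 0: (x=8, y=5)
  Distance 1: (x=8, y=4), (x=7, y=5), (x=8, y=6)
  Distance 2: (x=8, y=3), (x=7, y=4), (x=6, y=5), (x=7, y=6), (x=8, y=7)
  Distance 3: (x=8, y=2), (x=6, y=4), (x=5, y=5), (x=7, y=7)
  Distance 4: (x=8, y=1), (x=7, y=2), (x=6, y=3), (x=5, y=4), (x=4, y=5), (x=5, y=6), (x=6, y=7), (x=7, y=8)
  Distance 5: (x=8, y=0), (x=6, y=2), (x=3, y=5), (x=4, y=6), (x=5, y=7), (x=6, y=8), (x=7, y=9)
  Distance 6: (x=6, y=1), (x=5, y=2), (x=3, y=4), (x=2, y=5), (x=4, y=7), (x=5, y=8)
  Distance 7: (x=6, y=0), (x=5, y=1), (x=4, y=2), (x=2, y=4), (x=1, y=5), (x=3, y=7), (x=4, y=8), (x=5, y=9)
  Distance 8: (x=5, y=0), (x=4, y=1), (x=3, y=2), (x=2, y=3), (x=4, y=3), (x=1, y=4), (x=0, y=5), (x=1, y=6), (x=2, y=7), (x=3, y=8), (x=4, y=9), (x=5, y=10)
  Distance 9: (x=4, y=0), (x=3, y=1), (x=2, y=2), (x=1, y=3), (x=0, y=4), (x=0, y=6), (x=1, y=7), (x=2, y=8), (x=6, y=10), (x=5, y=11)
  Distance 10: (x=3, y=0), (x=2, y=1), (x=1, y=2), (x=0, y=3), (x=2, y=9), (x=4, y=11), (x=6, y=11)
  Distance 11: (x=2, y=0), (x=1, y=1), (x=0, y=2), (x=1, y=9), (x=2, y=10), (x=7, y=11)
  Distance 12: (x=1, y=0), (x=0, y=1), (x=0, y=9), (x=2, y=11), (x=8, y=11)
  Distance 13: (x=0, y=0), (x=0, y=10), (x=8, y=10), (x=1, y=11)
  Distance 14: (x=0, y=11)
Total reachable: 87 (grid has 87 open cells total)

Answer: Reachable cells: 87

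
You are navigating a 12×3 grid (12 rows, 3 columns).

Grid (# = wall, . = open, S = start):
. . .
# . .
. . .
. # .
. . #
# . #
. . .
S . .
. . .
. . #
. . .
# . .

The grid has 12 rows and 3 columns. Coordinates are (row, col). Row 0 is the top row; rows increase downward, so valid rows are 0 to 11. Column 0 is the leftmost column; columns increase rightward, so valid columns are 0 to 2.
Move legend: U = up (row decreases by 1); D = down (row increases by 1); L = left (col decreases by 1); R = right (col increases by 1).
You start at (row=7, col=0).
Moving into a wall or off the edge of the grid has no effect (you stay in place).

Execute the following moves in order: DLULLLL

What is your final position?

Start: (row=7, col=0)
  D (down): (row=7, col=0) -> (row=8, col=0)
  L (left): blocked, stay at (row=8, col=0)
  U (up): (row=8, col=0) -> (row=7, col=0)
  [×4]L (left): blocked, stay at (row=7, col=0)
Final: (row=7, col=0)

Answer: Final position: (row=7, col=0)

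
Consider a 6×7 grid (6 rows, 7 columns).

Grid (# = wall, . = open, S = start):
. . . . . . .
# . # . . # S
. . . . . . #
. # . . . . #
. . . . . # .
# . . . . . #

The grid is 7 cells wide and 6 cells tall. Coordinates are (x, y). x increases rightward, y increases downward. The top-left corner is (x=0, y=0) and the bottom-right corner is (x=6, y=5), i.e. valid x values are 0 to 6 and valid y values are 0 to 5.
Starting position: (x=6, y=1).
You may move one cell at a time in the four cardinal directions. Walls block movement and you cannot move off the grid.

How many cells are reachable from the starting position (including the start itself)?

BFS flood-fill from (x=6, y=1):
  Distance 0: (x=6, y=1)
  Distance 1: (x=6, y=0)
  Distance 2: (x=5, y=0)
  Distance 3: (x=4, y=0)
  Distance 4: (x=3, y=0), (x=4, y=1)
  Distance 5: (x=2, y=0), (x=3, y=1), (x=4, y=2)
  Distance 6: (x=1, y=0), (x=3, y=2), (x=5, y=2), (x=4, y=3)
  Distance 7: (x=0, y=0), (x=1, y=1), (x=2, y=2), (x=3, y=3), (x=5, y=3), (x=4, y=4)
  Distance 8: (x=1, y=2), (x=2, y=3), (x=3, y=4), (x=4, y=5)
  Distance 9: (x=0, y=2), (x=2, y=4), (x=3, y=5), (x=5, y=5)
  Distance 10: (x=0, y=3), (x=1, y=4), (x=2, y=5)
  Distance 11: (x=0, y=4), (x=1, y=5)
Total reachable: 32 (grid has 33 open cells total)

Answer: Reachable cells: 32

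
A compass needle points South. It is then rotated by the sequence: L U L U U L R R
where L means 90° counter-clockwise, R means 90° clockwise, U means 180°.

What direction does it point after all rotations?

Answer: Final heading: West

Derivation:
Start: South
  L (left (90° counter-clockwise)) -> East
  U (U-turn (180°)) -> West
  L (left (90° counter-clockwise)) -> South
  U (U-turn (180°)) -> North
  U (U-turn (180°)) -> South
  L (left (90° counter-clockwise)) -> East
  R (right (90° clockwise)) -> South
  R (right (90° clockwise)) -> West
Final: West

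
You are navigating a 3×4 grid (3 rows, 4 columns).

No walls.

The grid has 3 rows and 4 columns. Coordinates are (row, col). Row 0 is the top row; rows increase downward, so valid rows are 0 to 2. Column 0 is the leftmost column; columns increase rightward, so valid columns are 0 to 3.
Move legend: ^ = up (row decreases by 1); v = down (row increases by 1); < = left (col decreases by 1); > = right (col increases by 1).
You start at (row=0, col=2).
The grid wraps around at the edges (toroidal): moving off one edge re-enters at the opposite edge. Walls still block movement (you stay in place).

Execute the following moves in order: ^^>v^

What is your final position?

Start: (row=0, col=2)
  ^ (up): (row=0, col=2) -> (row=2, col=2)
  ^ (up): (row=2, col=2) -> (row=1, col=2)
  > (right): (row=1, col=2) -> (row=1, col=3)
  v (down): (row=1, col=3) -> (row=2, col=3)
  ^ (up): (row=2, col=3) -> (row=1, col=3)
Final: (row=1, col=3)

Answer: Final position: (row=1, col=3)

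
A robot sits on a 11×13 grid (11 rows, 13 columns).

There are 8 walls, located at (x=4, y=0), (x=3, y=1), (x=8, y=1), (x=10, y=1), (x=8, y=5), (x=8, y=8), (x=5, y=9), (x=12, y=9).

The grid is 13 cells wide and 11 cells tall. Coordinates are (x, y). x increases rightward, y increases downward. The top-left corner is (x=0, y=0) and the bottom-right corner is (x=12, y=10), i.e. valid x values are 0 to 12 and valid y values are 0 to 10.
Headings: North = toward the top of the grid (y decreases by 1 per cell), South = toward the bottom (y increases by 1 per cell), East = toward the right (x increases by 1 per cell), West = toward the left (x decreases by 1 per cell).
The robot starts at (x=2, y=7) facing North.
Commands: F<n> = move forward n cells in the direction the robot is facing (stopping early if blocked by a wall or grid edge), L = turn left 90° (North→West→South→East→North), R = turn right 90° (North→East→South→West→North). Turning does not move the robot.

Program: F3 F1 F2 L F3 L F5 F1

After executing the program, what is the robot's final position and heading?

Answer: Final position: (x=0, y=7), facing South

Derivation:
Start: (x=2, y=7), facing North
  F3: move forward 3, now at (x=2, y=4)
  F1: move forward 1, now at (x=2, y=3)
  F2: move forward 2, now at (x=2, y=1)
  L: turn left, now facing West
  F3: move forward 2/3 (blocked), now at (x=0, y=1)
  L: turn left, now facing South
  F5: move forward 5, now at (x=0, y=6)
  F1: move forward 1, now at (x=0, y=7)
Final: (x=0, y=7), facing South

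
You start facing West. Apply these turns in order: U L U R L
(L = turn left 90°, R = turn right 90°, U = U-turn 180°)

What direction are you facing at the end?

Answer: Final heading: South

Derivation:
Start: West
  U (U-turn (180°)) -> East
  L (left (90° counter-clockwise)) -> North
  U (U-turn (180°)) -> South
  R (right (90° clockwise)) -> West
  L (left (90° counter-clockwise)) -> South
Final: South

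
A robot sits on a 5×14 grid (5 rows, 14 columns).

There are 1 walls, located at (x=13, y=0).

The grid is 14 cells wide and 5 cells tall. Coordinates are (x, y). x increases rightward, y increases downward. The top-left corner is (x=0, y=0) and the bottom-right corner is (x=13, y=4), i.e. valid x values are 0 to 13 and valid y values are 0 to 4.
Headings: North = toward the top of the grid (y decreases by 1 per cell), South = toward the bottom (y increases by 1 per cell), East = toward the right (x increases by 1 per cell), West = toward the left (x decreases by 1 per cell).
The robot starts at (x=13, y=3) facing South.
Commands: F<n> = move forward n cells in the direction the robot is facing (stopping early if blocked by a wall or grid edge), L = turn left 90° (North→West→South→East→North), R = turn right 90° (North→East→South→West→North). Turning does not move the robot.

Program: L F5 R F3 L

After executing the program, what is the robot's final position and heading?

Answer: Final position: (x=13, y=4), facing East

Derivation:
Start: (x=13, y=3), facing South
  L: turn left, now facing East
  F5: move forward 0/5 (blocked), now at (x=13, y=3)
  R: turn right, now facing South
  F3: move forward 1/3 (blocked), now at (x=13, y=4)
  L: turn left, now facing East
Final: (x=13, y=4), facing East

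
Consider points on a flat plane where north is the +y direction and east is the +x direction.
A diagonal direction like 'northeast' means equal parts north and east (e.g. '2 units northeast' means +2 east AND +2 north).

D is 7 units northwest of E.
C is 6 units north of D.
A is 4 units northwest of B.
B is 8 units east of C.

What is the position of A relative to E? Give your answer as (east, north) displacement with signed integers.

Answer: A is at (east=-3, north=17) relative to E.

Derivation:
Place E at the origin (east=0, north=0).
  D is 7 units northwest of E: delta (east=-7, north=+7); D at (east=-7, north=7).
  C is 6 units north of D: delta (east=+0, north=+6); C at (east=-7, north=13).
  B is 8 units east of C: delta (east=+8, north=+0); B at (east=1, north=13).
  A is 4 units northwest of B: delta (east=-4, north=+4); A at (east=-3, north=17).
Therefore A relative to E: (east=-3, north=17).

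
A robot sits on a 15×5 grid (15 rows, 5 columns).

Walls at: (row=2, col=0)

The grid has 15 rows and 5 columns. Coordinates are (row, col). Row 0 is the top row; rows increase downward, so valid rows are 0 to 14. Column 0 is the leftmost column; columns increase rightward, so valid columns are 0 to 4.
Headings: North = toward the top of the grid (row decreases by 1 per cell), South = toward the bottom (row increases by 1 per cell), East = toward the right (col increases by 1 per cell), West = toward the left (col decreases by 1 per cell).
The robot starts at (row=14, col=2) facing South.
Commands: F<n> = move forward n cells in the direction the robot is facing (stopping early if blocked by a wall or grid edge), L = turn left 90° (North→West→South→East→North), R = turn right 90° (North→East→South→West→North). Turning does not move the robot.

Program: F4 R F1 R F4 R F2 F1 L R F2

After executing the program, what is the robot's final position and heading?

Start: (row=14, col=2), facing South
  F4: move forward 0/4 (blocked), now at (row=14, col=2)
  R: turn right, now facing West
  F1: move forward 1, now at (row=14, col=1)
  R: turn right, now facing North
  F4: move forward 4, now at (row=10, col=1)
  R: turn right, now facing East
  F2: move forward 2, now at (row=10, col=3)
  F1: move forward 1, now at (row=10, col=4)
  L: turn left, now facing North
  R: turn right, now facing East
  F2: move forward 0/2 (blocked), now at (row=10, col=4)
Final: (row=10, col=4), facing East

Answer: Final position: (row=10, col=4), facing East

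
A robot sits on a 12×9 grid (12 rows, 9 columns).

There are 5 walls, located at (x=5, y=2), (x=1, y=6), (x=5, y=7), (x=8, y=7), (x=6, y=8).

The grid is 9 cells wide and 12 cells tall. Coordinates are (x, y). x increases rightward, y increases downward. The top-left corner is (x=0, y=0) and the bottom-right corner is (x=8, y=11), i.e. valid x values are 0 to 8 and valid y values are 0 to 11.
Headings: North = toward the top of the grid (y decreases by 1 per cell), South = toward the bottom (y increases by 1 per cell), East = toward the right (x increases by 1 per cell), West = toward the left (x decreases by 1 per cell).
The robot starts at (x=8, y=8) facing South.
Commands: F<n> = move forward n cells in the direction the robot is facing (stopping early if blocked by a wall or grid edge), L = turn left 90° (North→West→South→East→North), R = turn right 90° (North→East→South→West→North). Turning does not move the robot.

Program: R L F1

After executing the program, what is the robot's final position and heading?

Start: (x=8, y=8), facing South
  R: turn right, now facing West
  L: turn left, now facing South
  F1: move forward 1, now at (x=8, y=9)
Final: (x=8, y=9), facing South

Answer: Final position: (x=8, y=9), facing South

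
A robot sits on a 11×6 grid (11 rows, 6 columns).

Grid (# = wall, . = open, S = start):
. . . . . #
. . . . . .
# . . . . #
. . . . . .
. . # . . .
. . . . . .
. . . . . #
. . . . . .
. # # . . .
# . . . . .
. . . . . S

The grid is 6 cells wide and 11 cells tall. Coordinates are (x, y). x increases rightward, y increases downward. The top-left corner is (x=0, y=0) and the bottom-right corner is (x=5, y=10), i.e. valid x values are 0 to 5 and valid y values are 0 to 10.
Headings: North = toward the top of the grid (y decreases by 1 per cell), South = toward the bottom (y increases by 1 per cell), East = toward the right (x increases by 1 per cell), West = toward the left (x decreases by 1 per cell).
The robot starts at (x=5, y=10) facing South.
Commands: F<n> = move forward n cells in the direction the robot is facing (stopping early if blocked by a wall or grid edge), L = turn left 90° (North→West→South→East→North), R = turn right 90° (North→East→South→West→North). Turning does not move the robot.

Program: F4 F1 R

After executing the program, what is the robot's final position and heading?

Start: (x=5, y=10), facing South
  F4: move forward 0/4 (blocked), now at (x=5, y=10)
  F1: move forward 0/1 (blocked), now at (x=5, y=10)
  R: turn right, now facing West
Final: (x=5, y=10), facing West

Answer: Final position: (x=5, y=10), facing West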